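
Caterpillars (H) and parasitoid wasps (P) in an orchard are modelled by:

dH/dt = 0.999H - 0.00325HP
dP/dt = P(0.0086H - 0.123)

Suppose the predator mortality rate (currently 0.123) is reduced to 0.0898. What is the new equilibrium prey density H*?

At the interior fixed point, setting dP/dt = 0 with P > 0 fixes H* = (predator death rate)/(HP coefficient) — independent of the other coefficients.
With the change, H* = 0.0898/0.0086 = 10.4; it falls from 14.3.

H* ≈ 10.4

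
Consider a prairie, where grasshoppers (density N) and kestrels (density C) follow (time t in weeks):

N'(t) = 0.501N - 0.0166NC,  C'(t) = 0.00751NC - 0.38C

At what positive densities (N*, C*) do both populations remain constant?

N* ≈ 50.6, C* ≈ 30.2

Set dC/dt = 0 with C > 0: 0.00751N - 0.38 = 0, so N* = 0.38/0.00751 = 50.6.
Set dN/dt = 0 with N > 0: 0.501 - 0.0166C = 0, so C* = 0.501/0.0166 = 30.2.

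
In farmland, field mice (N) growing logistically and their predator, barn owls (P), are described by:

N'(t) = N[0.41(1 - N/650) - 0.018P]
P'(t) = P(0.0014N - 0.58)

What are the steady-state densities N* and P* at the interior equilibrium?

N* ≈ 414, P* ≈ 8.26

From dP/dt = 0 with P > 0: 0.0014N* = 0.58, so N* = 414.
Substitute into dN/dt = 0: 0.41(1 - 414/650) = 0.018P*.
The bracket is 0.363, giving P* = 0.149/0.018 = 8.26.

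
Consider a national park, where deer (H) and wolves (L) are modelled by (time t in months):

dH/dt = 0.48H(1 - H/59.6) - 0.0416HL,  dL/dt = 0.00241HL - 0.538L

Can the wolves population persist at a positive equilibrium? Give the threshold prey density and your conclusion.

Threshold H = 223; K < 223, so no, the predator goes extinct.

The predator equation gives dL/dt > 0 only when H > 0.538/0.00241 = 223.
Without the predator, H → K = 59.6. Since 59.6 < 223, the predator cannot invade.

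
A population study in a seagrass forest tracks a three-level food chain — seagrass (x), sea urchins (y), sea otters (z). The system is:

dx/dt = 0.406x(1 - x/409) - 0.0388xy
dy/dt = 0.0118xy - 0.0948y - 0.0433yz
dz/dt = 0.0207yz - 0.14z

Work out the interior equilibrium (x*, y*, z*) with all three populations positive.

From dz/dt = 0: 0.0207y* = 0.14, so y* = 6.76.
From dx/dt = 0: 0.406(1 - x*/409) = 0.0388·6.76, giving x* = 409·(1 - 0.646) = 145.
From dy/dt = 0: 0.0118·145 - 0.0948 = 0.0433z*, so z* = 1.61/0.0433 = 37.2.

x* ≈ 145, y* ≈ 6.76, z* ≈ 37.2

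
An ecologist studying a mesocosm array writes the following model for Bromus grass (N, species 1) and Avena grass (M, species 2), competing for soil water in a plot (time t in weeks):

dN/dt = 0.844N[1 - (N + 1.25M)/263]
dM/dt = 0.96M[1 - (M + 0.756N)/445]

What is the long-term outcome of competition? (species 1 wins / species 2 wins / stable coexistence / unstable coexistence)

species 2 excludes species 1

Compare the nullcline intercepts: K1/α12 = 263/1.25 = 210 < K2 = 445; K2/α21 = 445/0.756 = 589 > K1 = 263.
Since the inequalities point opposite ways, species 2 can invade but species 1 cannot.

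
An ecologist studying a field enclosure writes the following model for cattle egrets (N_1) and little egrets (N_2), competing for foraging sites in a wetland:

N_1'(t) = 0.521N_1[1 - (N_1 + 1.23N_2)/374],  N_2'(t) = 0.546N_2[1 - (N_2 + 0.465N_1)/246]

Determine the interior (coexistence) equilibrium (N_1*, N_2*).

N_1* ≈ 167, N_2* ≈ 168

Setting both brackets to zero gives the nullclines N_1 + 1.23N_2 = 374 and 0.465N_1 + N_2 = 246.
Substituting N_2 = 246 - 0.465N_1 into the first: N_1(1 - 1.23·0.465) = 374 - 1.23·246.
So N_1* = 71.4/0.428 = 167, and then N_2* = 246 - 0.465·167 = 168.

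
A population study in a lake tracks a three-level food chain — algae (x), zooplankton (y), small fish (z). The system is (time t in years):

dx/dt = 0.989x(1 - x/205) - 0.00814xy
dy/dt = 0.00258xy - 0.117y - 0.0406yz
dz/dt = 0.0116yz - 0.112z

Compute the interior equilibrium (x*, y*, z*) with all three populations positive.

x* ≈ 189, y* ≈ 9.66, z* ≈ 9.11

From dz/dt = 0: 0.0116y* = 0.112, so y* = 9.66.
From dx/dt = 0: 0.989(1 - x*/205) = 0.00814·9.66, giving x* = 205·(1 - 0.0795) = 189.
From dy/dt = 0: 0.00258·189 - 0.117 = 0.0406z*, so z* = 0.37/0.0406 = 9.11.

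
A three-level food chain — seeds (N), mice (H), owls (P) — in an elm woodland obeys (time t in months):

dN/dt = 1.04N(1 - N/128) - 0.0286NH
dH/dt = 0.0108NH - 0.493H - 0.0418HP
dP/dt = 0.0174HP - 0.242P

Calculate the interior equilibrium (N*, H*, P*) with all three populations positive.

N* ≈ 79, H* ≈ 13.9, P* ≈ 8.63

From dP/dt = 0: 0.0174H* = 0.242, so H* = 13.9.
From dN/dt = 0: 1.04(1 - N*/128) = 0.0286·13.9, giving N* = 128·(1 - 0.382) = 79.
From dH/dt = 0: 0.0108·79 - 0.493 = 0.0418P*, so P* = 0.361/0.0418 = 8.63.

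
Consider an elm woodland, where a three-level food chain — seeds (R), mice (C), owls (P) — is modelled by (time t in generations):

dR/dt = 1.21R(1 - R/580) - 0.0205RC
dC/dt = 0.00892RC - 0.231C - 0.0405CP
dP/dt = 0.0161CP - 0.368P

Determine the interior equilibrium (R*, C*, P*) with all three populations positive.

From dP/dt = 0: 0.0161C* = 0.368, so C* = 22.9.
From dR/dt = 0: 1.21(1 - R*/580) = 0.0205·22.9, giving R* = 580·(1 - 0.387) = 355.
From dC/dt = 0: 0.00892·355 - 0.231 = 0.0405P*, so P* = 2.94/0.0405 = 72.6.

R* ≈ 355, C* ≈ 22.9, P* ≈ 72.6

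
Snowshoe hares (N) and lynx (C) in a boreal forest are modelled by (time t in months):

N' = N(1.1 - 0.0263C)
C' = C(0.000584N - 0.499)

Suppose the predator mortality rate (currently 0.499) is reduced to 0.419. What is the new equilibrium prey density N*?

N* ≈ 717

At the interior fixed point, setting dC/dt = 0 with C > 0 fixes N* = (predator death rate)/(NC coefficient) — independent of the other coefficients.
With the change, N* = 0.419/0.000584 = 717; it falls from 854.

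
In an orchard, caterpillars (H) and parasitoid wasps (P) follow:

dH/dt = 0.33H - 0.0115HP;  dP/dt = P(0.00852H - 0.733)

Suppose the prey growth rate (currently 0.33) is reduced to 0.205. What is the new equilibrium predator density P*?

P* ≈ 17.8

At the interior fixed point, setting dH/dt = 0 with H > 0 fixes P* = (prey growth rate)/(HP coefficient) — independent of the other coefficients.
With the change, P* = 0.205/0.0115 = 17.8; it falls from 28.7.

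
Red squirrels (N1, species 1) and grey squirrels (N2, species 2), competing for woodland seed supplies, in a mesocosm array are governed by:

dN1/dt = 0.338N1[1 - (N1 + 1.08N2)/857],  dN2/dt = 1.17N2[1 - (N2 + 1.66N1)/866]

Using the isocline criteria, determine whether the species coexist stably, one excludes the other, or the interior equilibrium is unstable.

unstable coexistence (outcome depends on initial conditions)

Compare the nullcline intercepts: K1/α12 = 857/1.08 = 794 < K2 = 866; K2/α21 = 866/1.66 = 522 < K1 = 857.
Since both are reversed, neither can invade when rare; the interior point is a saddle.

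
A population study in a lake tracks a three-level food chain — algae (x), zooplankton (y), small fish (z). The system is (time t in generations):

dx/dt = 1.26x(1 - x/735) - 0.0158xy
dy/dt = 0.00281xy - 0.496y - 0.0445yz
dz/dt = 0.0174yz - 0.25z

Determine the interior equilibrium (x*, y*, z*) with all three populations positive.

From dz/dt = 0: 0.0174y* = 0.25, so y* = 14.4.
From dx/dt = 0: 1.26(1 - x*/735) = 0.0158·14.4, giving x* = 735·(1 - 0.18) = 603.
From dy/dt = 0: 0.00281·603 - 0.496 = 0.0445z*, so z* = 1.2/0.0445 = 26.9.

x* ≈ 603, y* ≈ 14.4, z* ≈ 26.9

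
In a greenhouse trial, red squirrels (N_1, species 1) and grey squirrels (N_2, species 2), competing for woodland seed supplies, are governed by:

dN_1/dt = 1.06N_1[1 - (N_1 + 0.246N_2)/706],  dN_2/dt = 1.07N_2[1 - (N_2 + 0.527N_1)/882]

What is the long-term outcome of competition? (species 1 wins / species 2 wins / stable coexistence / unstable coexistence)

stable coexistence

Compare the nullcline intercepts: K1/α12 = 706/0.246 = 2870 > K2 = 882; K2/α21 = 882/0.527 = 1670 > K1 = 706.
Since both inequalities hold, each species can invade when rare, so the interior equilibrium is stable.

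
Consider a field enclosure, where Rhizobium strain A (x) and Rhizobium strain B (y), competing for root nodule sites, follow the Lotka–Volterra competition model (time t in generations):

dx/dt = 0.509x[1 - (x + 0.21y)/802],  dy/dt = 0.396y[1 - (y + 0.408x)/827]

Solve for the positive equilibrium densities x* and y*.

x* ≈ 687, y* ≈ 547

Setting both brackets to zero gives the nullclines x + 0.21y = 802 and 0.408x + y = 827.
Substituting y = 827 - 0.408x into the first: x(1 - 0.21·0.408) = 802 - 0.21·827.
So x* = 628/0.914 = 687, and then y* = 827 - 0.408·687 = 547.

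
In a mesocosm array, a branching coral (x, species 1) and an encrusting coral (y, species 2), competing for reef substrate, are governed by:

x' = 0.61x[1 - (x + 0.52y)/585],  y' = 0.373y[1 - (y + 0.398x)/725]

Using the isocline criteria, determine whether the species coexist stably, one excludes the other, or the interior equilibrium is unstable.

stable coexistence

Compare the nullcline intercepts: K1/α12 = 585/0.52 = 1120 > K2 = 725; K2/α21 = 725/0.398 = 1820 > K1 = 585.
Since both inequalities hold, each species can invade when rare, so the interior equilibrium is stable.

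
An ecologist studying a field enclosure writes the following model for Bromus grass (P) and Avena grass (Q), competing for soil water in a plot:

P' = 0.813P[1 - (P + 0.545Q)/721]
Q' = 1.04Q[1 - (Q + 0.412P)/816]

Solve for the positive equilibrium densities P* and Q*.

P* ≈ 356, Q* ≈ 669

Setting both brackets to zero gives the nullclines P + 0.545Q = 721 and 0.412P + Q = 816.
Substituting Q = 816 - 0.412P into the first: P(1 - 0.545·0.412) = 721 - 0.545·816.
So P* = 276/0.775 = 356, and then Q* = 816 - 0.412·356 = 669.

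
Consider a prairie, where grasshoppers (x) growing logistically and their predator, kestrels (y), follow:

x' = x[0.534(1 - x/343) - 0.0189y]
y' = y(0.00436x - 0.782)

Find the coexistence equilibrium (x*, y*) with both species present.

From dy/dt = 0 with y > 0: 0.00436x* = 0.782, so x* = 179.
Substitute into dx/dt = 0: 0.534(1 - 179/343) = 0.0189y*.
The bracket is 0.477, giving y* = 0.255/0.0189 = 13.5.

x* ≈ 179, y* ≈ 13.5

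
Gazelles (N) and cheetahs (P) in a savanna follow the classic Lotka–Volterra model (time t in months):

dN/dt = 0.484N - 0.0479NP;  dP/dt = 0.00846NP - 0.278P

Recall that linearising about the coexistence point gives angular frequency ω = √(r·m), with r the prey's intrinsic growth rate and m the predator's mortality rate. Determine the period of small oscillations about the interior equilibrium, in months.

T ≈ 17.1 months

Here r = 0.484 and m = 0.278, so r·m = 0.135.
ω = √0.135 = 0.367 per month, hence T = 2π/ω ≈ 17.1 months.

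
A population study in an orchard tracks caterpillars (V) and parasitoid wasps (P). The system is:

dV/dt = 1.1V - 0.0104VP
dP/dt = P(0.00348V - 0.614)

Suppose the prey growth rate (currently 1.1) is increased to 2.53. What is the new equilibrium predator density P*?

P* ≈ 243

At the interior fixed point, setting dV/dt = 0 with V > 0 fixes P* = (prey growth rate)/(VP coefficient) — independent of the other coefficients.
With the change, P* = 2.53/0.0104 = 243; it rises from 106.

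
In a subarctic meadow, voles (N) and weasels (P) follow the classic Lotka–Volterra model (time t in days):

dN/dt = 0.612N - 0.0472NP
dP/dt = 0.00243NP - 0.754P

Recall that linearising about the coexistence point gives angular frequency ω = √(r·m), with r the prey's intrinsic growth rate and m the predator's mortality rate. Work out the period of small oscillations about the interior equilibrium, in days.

Here r = 0.612 and m = 0.754, so r·m = 0.461.
ω = √0.461 = 0.679 per day, hence T = 2π/ω ≈ 9.25 days.

T ≈ 9.25 days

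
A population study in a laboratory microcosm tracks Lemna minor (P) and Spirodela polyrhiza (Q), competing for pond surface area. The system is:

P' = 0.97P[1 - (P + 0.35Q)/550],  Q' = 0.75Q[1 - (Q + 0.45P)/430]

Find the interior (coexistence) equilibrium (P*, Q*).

Setting both brackets to zero gives the nullclines P + 0.35Q = 550 and 0.45P + Q = 430.
Substituting Q = 430 - 0.45P into the first: P(1 - 0.35·0.45) = 550 - 0.35·430.
So P* = 400/0.843 = 474, and then Q* = 430 - 0.45·474 = 217.

P* ≈ 474, Q* ≈ 217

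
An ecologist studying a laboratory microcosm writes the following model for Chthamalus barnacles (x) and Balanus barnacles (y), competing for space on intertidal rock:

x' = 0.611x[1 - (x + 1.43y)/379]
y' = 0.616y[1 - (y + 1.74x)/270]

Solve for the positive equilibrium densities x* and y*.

Setting both brackets to zero gives the nullclines x + 1.43y = 379 and 1.74x + y = 270.
Substituting y = 270 - 1.74x into the first: x(1 - 1.43·1.74) = 379 - 1.43·270.
So x* = -7.1/-1.49 = 4.77, and then y* = 270 - 1.74·4.77 = 262.

x* ≈ 4.77, y* ≈ 262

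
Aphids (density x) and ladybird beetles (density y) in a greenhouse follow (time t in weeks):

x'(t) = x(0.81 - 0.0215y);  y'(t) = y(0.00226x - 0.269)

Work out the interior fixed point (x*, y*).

Set dy/dt = 0 with y > 0: 0.00226x - 0.269 = 0, so x* = 0.269/0.00226 = 119.
Set dx/dt = 0 with x > 0: 0.81 - 0.0215y = 0, so y* = 0.81/0.0215 = 37.7.

x* ≈ 119, y* ≈ 37.7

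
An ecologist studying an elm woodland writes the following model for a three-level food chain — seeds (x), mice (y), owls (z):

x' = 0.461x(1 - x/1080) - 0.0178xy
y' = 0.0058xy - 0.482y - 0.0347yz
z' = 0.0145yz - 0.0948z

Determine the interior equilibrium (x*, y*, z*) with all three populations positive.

x* ≈ 807, y* ≈ 6.54, z* ≈ 121

From dz/dt = 0: 0.0145y* = 0.0948, so y* = 6.54.
From dx/dt = 0: 0.461(1 - x*/1080) = 0.0178·6.54, giving x* = 1080·(1 - 0.252) = 807.
From dy/dt = 0: 0.0058·807 - 0.482 = 0.0347z*, so z* = 4.2/0.0347 = 121.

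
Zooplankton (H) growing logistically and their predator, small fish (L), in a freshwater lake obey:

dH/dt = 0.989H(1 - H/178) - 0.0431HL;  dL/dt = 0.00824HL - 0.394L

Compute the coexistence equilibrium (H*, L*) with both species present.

H* ≈ 47.8, L* ≈ 16.8

From dL/dt = 0 with L > 0: 0.00824H* = 0.394, so H* = 47.8.
Substitute into dH/dt = 0: 0.989(1 - 47.8/178) = 0.0431L*.
The bracket is 0.731, giving L* = 0.723/0.0431 = 16.8.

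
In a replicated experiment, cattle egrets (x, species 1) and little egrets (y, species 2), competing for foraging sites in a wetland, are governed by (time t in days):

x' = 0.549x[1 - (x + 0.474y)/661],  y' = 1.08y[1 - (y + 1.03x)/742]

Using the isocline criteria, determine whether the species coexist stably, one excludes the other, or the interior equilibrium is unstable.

stable coexistence

Compare the nullcline intercepts: K1/α12 = 661/0.474 = 1390 > K2 = 742; K2/α21 = 742/1.03 = 720 > K1 = 661.
Since both inequalities hold, each species can invade when rare, so the interior equilibrium is stable.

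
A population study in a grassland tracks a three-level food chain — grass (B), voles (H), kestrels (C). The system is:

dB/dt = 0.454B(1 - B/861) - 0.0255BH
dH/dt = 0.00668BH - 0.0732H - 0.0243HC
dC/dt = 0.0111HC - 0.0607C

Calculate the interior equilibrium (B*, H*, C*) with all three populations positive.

B* ≈ 597, H* ≈ 5.47, C* ≈ 161

From dC/dt = 0: 0.0111H* = 0.0607, so H* = 5.47.
From dB/dt = 0: 0.454(1 - B*/861) = 0.0255·5.47, giving B* = 861·(1 - 0.307) = 597.
From dH/dt = 0: 0.00668·597 - 0.0732 = 0.0243C*, so C* = 3.91/0.0243 = 161.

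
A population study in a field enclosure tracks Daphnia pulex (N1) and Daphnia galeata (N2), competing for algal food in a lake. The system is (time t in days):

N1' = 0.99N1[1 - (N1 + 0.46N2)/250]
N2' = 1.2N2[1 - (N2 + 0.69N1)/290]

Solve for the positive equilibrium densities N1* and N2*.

N1* ≈ 171, N2* ≈ 172

Setting both brackets to zero gives the nullclines N1 + 0.46N2 = 250 and 0.69N1 + N2 = 290.
Substituting N2 = 290 - 0.69N1 into the first: N1(1 - 0.46·0.69) = 250 - 0.46·290.
So N1* = 117/0.683 = 171, and then N2* = 290 - 0.69·171 = 172.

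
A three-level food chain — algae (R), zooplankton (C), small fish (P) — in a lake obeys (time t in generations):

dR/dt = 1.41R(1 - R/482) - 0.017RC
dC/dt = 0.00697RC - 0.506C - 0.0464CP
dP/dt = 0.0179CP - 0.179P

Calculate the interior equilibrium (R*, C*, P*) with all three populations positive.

From dP/dt = 0: 0.0179C* = 0.179, so C* = 10.
From dR/dt = 0: 1.41(1 - R*/482) = 0.017·10, giving R* = 482·(1 - 0.121) = 424.
From dC/dt = 0: 0.00697·424 - 0.506 = 0.0464P*, so P* = 2.45/0.0464 = 52.8.

R* ≈ 424, C* ≈ 10, P* ≈ 52.8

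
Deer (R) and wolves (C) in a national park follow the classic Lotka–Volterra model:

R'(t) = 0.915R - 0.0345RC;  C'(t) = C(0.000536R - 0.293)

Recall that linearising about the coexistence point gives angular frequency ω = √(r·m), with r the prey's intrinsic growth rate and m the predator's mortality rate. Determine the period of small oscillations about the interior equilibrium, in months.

Here r = 0.915 and m = 0.293, so r·m = 0.268.
ω = √0.268 = 0.518 per month, hence T = 2π/ω ≈ 12.1 months.

T ≈ 12.1 months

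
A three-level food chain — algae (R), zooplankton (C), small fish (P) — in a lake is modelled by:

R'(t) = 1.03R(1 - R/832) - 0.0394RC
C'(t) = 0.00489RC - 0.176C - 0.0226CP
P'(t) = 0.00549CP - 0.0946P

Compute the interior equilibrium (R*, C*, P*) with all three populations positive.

From dP/dt = 0: 0.00549C* = 0.0946, so C* = 17.2.
From dR/dt = 0: 1.03(1 - R*/832) = 0.0394·17.2, giving R* = 832·(1 - 0.659) = 284.
From dC/dt = 0: 0.00489·284 - 0.176 = 0.0226P*, so P* = 1.21/0.0226 = 53.6.

R* ≈ 284, C* ≈ 17.2, P* ≈ 53.6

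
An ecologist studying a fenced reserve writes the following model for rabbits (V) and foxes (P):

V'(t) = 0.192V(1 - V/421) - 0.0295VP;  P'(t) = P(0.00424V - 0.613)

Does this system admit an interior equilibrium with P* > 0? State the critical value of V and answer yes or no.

Threshold V = 145; K > 145, so yes, the predator persists.

The predator equation gives dP/dt > 0 only when V > 0.613/0.00424 = 145.
Without the predator, V → K = 421. Since 421 > 145, the predator can invade and persist.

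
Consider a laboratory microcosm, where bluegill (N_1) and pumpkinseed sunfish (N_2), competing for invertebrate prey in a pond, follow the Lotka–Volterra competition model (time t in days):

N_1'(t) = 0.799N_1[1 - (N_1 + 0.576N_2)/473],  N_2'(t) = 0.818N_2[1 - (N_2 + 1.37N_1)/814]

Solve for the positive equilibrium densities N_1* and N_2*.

Setting both brackets to zero gives the nullclines N_1 + 0.576N_2 = 473 and 1.37N_1 + N_2 = 814.
Substituting N_2 = 814 - 1.37N_1 into the first: N_1(1 - 0.576·1.37) = 473 - 0.576·814.
So N_1* = 4.14/0.211 = 19.6, and then N_2* = 814 - 1.37·19.6 = 787.

N_1* ≈ 19.6, N_2* ≈ 787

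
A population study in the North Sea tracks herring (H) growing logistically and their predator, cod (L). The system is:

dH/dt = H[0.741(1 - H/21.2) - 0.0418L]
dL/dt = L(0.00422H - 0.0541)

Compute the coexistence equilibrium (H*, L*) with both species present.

From dL/dt = 0 with L > 0: 0.00422H* = 0.0541, so H* = 12.8.
Substitute into dH/dt = 0: 0.741(1 - 12.8/21.2) = 0.0418L*.
The bracket is 0.395, giving L* = 0.293/0.0418 = 7.01.

H* ≈ 12.8, L* ≈ 7.01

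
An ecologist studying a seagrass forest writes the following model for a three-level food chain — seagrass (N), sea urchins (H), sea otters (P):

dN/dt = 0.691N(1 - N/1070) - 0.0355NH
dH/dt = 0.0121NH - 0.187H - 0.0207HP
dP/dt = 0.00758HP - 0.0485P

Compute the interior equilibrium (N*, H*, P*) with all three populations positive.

From dP/dt = 0: 0.00758H* = 0.0485, so H* = 6.4.
From dN/dt = 0: 0.691(1 - N*/1070) = 0.0355·6.4, giving N* = 1070·(1 - 0.329) = 718.
From dH/dt = 0: 0.0121·718 - 0.187 = 0.0207P*, so P* = 8.5/0.0207 = 411.

N* ≈ 718, H* ≈ 6.4, P* ≈ 411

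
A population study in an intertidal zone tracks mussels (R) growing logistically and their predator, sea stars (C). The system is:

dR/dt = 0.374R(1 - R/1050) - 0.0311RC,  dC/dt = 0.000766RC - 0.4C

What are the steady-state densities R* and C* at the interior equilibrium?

From dC/dt = 0 with C > 0: 0.000766R* = 0.4, so R* = 522.
Substitute into dR/dt = 0: 0.374(1 - 522/1050) = 0.0311C*.
The bracket is 0.503, giving C* = 0.188/0.0311 = 6.05.

R* ≈ 522, C* ≈ 6.05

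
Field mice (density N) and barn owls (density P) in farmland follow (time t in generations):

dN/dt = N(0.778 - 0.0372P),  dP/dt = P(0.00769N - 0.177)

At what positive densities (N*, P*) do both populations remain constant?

Set dP/dt = 0 with P > 0: 0.00769N - 0.177 = 0, so N* = 0.177/0.00769 = 23.
Set dN/dt = 0 with N > 0: 0.778 - 0.0372P = 0, so P* = 0.778/0.0372 = 20.9.

N* ≈ 23, P* ≈ 20.9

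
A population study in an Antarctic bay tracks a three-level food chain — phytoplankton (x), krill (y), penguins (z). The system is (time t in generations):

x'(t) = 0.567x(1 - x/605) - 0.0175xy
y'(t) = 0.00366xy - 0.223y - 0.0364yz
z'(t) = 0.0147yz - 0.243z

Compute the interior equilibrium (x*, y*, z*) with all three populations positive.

From dz/dt = 0: 0.0147y* = 0.243, so y* = 16.5.
From dx/dt = 0: 0.567(1 - x*/605) = 0.0175·16.5, giving x* = 605·(1 - 0.51) = 296.
From dy/dt = 0: 0.00366·296 - 0.223 = 0.0364z*, so z* = 0.862/0.0364 = 23.7.

x* ≈ 296, y* ≈ 16.5, z* ≈ 23.7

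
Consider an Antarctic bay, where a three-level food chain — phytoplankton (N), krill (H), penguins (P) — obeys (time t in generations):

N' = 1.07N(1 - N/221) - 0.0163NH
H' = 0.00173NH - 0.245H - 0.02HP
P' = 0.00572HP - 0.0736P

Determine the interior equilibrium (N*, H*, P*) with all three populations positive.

From dP/dt = 0: 0.00572H* = 0.0736, so H* = 12.9.
From dN/dt = 0: 1.07(1 - N*/221) = 0.0163·12.9, giving N* = 221·(1 - 0.196) = 178.
From dH/dt = 0: 0.00173·178 - 0.245 = 0.02P*, so P* = 0.0624/0.02 = 3.12.

N* ≈ 178, H* ≈ 12.9, P* ≈ 3.12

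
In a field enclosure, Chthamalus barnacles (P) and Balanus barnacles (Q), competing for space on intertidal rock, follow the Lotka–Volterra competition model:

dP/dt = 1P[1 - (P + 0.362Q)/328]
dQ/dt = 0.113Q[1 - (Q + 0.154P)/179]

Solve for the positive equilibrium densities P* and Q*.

Setting both brackets to zero gives the nullclines P + 0.362Q = 328 and 0.154P + Q = 179.
Substituting Q = 179 - 0.154P into the first: P(1 - 0.362·0.154) = 328 - 0.362·179.
So P* = 263/0.944 = 279, and then Q* = 179 - 0.154·279 = 136.

P* ≈ 279, Q* ≈ 136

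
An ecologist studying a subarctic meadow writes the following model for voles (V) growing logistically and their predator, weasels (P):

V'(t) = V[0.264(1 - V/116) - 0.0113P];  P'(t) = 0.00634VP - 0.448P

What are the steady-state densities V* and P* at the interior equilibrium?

V* ≈ 70.7, P* ≈ 9.13

From dP/dt = 0 with P > 0: 0.00634V* = 0.448, so V* = 70.7.
Substitute into dV/dt = 0: 0.264(1 - 70.7/116) = 0.0113P*.
The bracket is 0.391, giving P* = 0.103/0.0113 = 9.13.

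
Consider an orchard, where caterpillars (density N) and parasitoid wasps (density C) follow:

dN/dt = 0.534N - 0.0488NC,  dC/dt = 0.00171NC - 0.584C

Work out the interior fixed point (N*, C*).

N* ≈ 342, C* ≈ 10.9

Set dC/dt = 0 with C > 0: 0.00171N - 0.584 = 0, so N* = 0.584/0.00171 = 342.
Set dN/dt = 0 with N > 0: 0.534 - 0.0488C = 0, so C* = 0.534/0.0488 = 10.9.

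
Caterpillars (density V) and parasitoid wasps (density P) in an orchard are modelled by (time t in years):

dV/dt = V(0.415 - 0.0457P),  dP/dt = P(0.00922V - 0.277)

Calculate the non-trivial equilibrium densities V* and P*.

V* ≈ 30, P* ≈ 9.08

Set dP/dt = 0 with P > 0: 0.00922V - 0.277 = 0, so V* = 0.277/0.00922 = 30.
Set dV/dt = 0 with V > 0: 0.415 - 0.0457P = 0, so P* = 0.415/0.0457 = 9.08.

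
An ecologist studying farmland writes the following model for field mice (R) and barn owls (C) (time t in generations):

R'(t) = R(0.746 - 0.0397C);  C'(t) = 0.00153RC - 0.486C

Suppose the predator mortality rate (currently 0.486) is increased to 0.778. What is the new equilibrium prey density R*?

R* ≈ 508

At the interior fixed point, setting dC/dt = 0 with C > 0 fixes R* = (predator death rate)/(RC coefficient) — independent of the other coefficients.
With the change, R* = 0.778/0.00153 = 508; it rises from 318.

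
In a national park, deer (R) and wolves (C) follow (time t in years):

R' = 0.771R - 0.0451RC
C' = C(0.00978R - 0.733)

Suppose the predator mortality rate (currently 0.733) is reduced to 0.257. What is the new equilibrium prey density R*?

At the interior fixed point, setting dC/dt = 0 with C > 0 fixes R* = (predator death rate)/(RC coefficient) — independent of the other coefficients.
With the change, R* = 0.257/0.00978 = 26.3; it falls from 74.9.

R* ≈ 26.3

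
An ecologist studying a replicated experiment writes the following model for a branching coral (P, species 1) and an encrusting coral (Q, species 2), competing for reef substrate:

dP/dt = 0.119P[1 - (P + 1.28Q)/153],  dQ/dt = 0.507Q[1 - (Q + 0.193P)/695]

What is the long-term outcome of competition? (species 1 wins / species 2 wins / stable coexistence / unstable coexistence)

species 2 excludes species 1

Compare the nullcline intercepts: K1/α12 = 153/1.28 = 120 < K2 = 695; K2/α21 = 695/0.193 = 3600 > K1 = 153.
Since the inequalities point opposite ways, species 2 can invade but species 1 cannot.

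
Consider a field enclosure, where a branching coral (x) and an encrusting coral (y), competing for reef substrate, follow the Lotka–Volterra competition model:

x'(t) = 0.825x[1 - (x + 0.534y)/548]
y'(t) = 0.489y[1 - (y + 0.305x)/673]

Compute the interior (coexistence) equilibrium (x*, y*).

x* ≈ 225, y* ≈ 604

Setting both brackets to zero gives the nullclines x + 0.534y = 548 and 0.305x + y = 673.
Substituting y = 673 - 0.305x into the first: x(1 - 0.534·0.305) = 548 - 0.534·673.
So x* = 189/0.837 = 225, and then y* = 673 - 0.305·225 = 604.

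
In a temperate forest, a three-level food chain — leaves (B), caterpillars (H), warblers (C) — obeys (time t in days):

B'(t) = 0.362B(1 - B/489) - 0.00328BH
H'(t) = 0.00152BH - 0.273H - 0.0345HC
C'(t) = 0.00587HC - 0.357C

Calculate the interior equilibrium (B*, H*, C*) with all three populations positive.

B* ≈ 220, H* ≈ 60.8, C* ≈ 1.76

From dC/dt = 0: 0.00587H* = 0.357, so H* = 60.8.
From dB/dt = 0: 0.362(1 - B*/489) = 0.00328·60.8, giving B* = 489·(1 - 0.551) = 220.
From dH/dt = 0: 0.00152·220 - 0.273 = 0.0345C*, so C* = 0.0607/0.0345 = 1.76.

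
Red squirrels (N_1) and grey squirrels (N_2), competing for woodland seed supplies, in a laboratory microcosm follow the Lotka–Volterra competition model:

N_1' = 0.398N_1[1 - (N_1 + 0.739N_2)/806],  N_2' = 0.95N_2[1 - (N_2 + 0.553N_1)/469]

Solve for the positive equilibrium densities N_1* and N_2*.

N_1* ≈ 777, N_2* ≈ 39.4

Setting both brackets to zero gives the nullclines N_1 + 0.739N_2 = 806 and 0.553N_1 + N_2 = 469.
Substituting N_2 = 469 - 0.553N_1 into the first: N_1(1 - 0.739·0.553) = 806 - 0.739·469.
So N_1* = 459/0.591 = 777, and then N_2* = 469 - 0.553·777 = 39.4.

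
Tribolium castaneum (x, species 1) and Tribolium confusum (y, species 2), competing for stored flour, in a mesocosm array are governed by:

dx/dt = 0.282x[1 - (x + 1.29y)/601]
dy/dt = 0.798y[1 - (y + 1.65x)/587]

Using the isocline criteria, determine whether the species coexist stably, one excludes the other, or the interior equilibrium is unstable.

Compare the nullcline intercepts: K1/α12 = 601/1.29 = 466 < K2 = 587; K2/α21 = 587/1.65 = 356 < K1 = 601.
Since both are reversed, neither can invade when rare; the interior point is a saddle.

unstable coexistence (outcome depends on initial conditions)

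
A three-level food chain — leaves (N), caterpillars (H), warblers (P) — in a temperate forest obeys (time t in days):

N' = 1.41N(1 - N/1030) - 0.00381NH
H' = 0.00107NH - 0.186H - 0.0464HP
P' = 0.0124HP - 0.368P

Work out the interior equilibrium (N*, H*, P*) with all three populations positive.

N* ≈ 947, H* ≈ 29.7, P* ≈ 17.8

From dP/dt = 0: 0.0124H* = 0.368, so H* = 29.7.
From dN/dt = 0: 1.41(1 - N*/1030) = 0.00381·29.7, giving N* = 1030·(1 - 0.0802) = 947.
From dH/dt = 0: 0.00107·947 - 0.186 = 0.0464P*, so P* = 0.828/0.0464 = 17.8.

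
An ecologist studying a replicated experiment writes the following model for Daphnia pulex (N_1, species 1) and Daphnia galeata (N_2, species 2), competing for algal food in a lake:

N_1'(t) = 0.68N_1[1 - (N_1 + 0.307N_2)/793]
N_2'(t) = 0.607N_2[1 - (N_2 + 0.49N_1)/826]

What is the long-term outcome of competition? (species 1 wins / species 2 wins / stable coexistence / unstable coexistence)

Compare the nullcline intercepts: K1/α12 = 793/0.307 = 2580 > K2 = 826; K2/α21 = 826/0.49 = 1690 > K1 = 793.
Since both inequalities hold, each species can invade when rare, so the interior equilibrium is stable.

stable coexistence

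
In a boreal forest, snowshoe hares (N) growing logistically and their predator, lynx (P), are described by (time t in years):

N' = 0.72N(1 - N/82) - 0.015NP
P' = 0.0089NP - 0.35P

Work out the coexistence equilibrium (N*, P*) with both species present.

From dP/dt = 0 with P > 0: 0.0089N* = 0.35, so N* = 39.3.
Substitute into dN/dt = 0: 0.72(1 - 39.3/82) = 0.015P*.
The bracket is 0.52, giving P* = 0.375/0.015 = 25.

N* ≈ 39.3, P* ≈ 25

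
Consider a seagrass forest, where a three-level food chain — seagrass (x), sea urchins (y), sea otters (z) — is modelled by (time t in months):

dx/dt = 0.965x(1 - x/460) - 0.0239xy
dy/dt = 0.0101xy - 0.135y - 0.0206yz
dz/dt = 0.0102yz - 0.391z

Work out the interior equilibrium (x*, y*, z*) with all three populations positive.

From dz/dt = 0: 0.0102y* = 0.391, so y* = 38.3.
From dx/dt = 0: 0.965(1 - x*/460) = 0.0239·38.3, giving x* = 460·(1 - 0.949) = 23.3.
From dy/dt = 0: 0.0101·23.3 - 0.135 = 0.0206z*, so z* = 0.1/0.0206 = 4.86.

x* ≈ 23.3, y* ≈ 38.3, z* ≈ 4.86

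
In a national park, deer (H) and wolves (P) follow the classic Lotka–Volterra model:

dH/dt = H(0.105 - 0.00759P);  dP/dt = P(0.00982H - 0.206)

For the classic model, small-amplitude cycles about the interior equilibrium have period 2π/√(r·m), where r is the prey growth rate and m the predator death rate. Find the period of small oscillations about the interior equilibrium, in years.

T ≈ 42.7 years

Here r = 0.105 and m = 0.206, so r·m = 0.0216.
ω = √0.0216 = 0.147 per year, hence T = 2π/ω ≈ 42.7 years.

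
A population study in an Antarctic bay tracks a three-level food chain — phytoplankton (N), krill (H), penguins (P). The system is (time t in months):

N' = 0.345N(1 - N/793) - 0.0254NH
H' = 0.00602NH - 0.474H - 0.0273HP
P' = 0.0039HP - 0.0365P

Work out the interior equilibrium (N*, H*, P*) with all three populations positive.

From dP/dt = 0: 0.0039H* = 0.0365, so H* = 9.36.
From dN/dt = 0: 0.345(1 - N*/793) = 0.0254·9.36, giving N* = 793·(1 - 0.689) = 247.
From dH/dt = 0: 0.00602·247 - 0.474 = 0.0273P*, so P* = 1.01/0.0273 = 37.

N* ≈ 247, H* ≈ 9.36, P* ≈ 37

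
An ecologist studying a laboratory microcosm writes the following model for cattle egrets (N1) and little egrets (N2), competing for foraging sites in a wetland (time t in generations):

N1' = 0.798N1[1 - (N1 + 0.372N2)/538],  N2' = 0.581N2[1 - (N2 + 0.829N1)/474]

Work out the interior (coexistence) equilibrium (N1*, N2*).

N1* ≈ 523, N2* ≈ 40.5

Setting both brackets to zero gives the nullclines N1 + 0.372N2 = 538 and 0.829N1 + N2 = 474.
Substituting N2 = 474 - 0.829N1 into the first: N1(1 - 0.372·0.829) = 538 - 0.372·474.
So N1* = 362/0.692 = 523, and then N2* = 474 - 0.829·523 = 40.5.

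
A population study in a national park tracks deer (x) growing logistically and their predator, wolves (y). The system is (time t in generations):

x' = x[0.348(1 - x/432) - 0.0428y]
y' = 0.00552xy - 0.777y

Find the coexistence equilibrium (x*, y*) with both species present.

x* ≈ 141, y* ≈ 5.48

From dy/dt = 0 with y > 0: 0.00552x* = 0.777, so x* = 141.
Substitute into dx/dt = 0: 0.348(1 - 141/432) = 0.0428y*.
The bracket is 0.674, giving y* = 0.235/0.0428 = 5.48.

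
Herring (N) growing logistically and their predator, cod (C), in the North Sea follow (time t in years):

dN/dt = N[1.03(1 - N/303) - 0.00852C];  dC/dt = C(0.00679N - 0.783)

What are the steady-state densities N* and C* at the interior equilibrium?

From dC/dt = 0 with C > 0: 0.00679N* = 0.783, so N* = 115.
Substitute into dN/dt = 0: 1.03(1 - 115/303) = 0.00852C*.
The bracket is 0.619, giving C* = 0.638/0.00852 = 74.9.

N* ≈ 115, C* ≈ 74.9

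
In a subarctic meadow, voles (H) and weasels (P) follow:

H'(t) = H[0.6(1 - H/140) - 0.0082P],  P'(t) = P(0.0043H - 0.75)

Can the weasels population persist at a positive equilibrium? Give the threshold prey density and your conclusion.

The predator equation gives dP/dt > 0 only when H > 0.75/0.0043 = 174.
Without the predator, H → K = 140. Since 140 < 174, the predator cannot invade.

Threshold H = 174; K < 174, so no, the predator goes extinct.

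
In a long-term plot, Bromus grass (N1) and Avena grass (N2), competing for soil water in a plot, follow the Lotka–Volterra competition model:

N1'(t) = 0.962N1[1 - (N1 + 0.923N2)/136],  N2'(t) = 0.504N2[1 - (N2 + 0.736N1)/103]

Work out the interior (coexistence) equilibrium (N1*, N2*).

N1* ≈ 128, N2* ≈ 9.06

Setting both brackets to zero gives the nullclines N1 + 0.923N2 = 136 and 0.736N1 + N2 = 103.
Substituting N2 = 103 - 0.736N1 into the first: N1(1 - 0.923·0.736) = 136 - 0.923·103.
So N1* = 40.9/0.321 = 128, and then N2* = 103 - 0.736·128 = 9.06.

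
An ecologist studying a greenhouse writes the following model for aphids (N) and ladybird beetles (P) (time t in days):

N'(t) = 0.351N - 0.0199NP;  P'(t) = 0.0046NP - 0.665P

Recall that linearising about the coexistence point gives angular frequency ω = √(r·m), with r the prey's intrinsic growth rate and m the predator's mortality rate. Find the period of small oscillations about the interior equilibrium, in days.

T ≈ 13 days

Here r = 0.351 and m = 0.665, so r·m = 0.233.
ω = √0.233 = 0.483 per day, hence T = 2π/ω ≈ 13 days.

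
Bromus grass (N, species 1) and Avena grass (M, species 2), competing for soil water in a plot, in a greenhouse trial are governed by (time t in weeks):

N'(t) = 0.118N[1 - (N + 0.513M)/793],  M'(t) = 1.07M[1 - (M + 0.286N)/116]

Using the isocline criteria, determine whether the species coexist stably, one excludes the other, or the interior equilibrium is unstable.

species 1 excludes species 2

Compare the nullcline intercepts: K1/α12 = 793/0.513 = 1550 > K2 = 116; K2/α21 = 116/0.286 = 406 < K1 = 793.
Since the inequalities point opposite ways, species 1 can invade but species 2 cannot.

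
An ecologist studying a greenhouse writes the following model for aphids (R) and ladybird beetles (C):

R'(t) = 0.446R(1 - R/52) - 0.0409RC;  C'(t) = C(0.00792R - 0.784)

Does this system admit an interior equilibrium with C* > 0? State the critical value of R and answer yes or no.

Threshold R = 99; K < 99, so no, the predator goes extinct.

The predator equation gives dC/dt > 0 only when R > 0.784/0.00792 = 99.
Without the predator, R → K = 52. Since 52 < 99, the predator cannot invade.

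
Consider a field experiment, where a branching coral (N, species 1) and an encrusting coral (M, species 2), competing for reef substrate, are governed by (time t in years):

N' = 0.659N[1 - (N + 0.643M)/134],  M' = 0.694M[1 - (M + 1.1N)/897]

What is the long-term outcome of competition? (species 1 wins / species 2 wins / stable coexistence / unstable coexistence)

species 2 excludes species 1

Compare the nullcline intercepts: K1/α12 = 134/0.643 = 208 < K2 = 897; K2/α21 = 897/1.1 = 815 > K1 = 134.
Since the inequalities point opposite ways, species 2 can invade but species 1 cannot.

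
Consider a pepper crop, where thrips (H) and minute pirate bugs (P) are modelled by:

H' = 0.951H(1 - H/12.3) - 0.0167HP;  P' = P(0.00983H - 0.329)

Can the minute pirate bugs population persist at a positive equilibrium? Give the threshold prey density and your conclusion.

Threshold H = 33.5; K < 33.5, so no, the predator goes extinct.

The predator equation gives dP/dt > 0 only when H > 0.329/0.00983 = 33.5.
Without the predator, H → K = 12.3. Since 12.3 < 33.5, the predator cannot invade.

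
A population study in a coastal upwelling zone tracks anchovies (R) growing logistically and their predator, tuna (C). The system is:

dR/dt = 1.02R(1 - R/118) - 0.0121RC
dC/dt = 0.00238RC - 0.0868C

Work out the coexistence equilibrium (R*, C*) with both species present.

From dC/dt = 0 with C > 0: 0.00238R* = 0.0868, so R* = 36.5.
Substitute into dR/dt = 0: 1.02(1 - 36.5/118) = 0.0121C*.
The bracket is 0.691, giving C* = 0.705/0.0121 = 58.2.

R* ≈ 36.5, C* ≈ 58.2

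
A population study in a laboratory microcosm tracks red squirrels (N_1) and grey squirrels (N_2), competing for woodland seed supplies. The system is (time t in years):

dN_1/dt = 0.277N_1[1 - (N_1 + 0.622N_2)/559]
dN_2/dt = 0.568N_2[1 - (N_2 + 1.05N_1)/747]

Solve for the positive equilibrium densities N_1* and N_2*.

Setting both brackets to zero gives the nullclines N_1 + 0.622N_2 = 559 and 1.05N_1 + N_2 = 747.
Substituting N_2 = 747 - 1.05N_1 into the first: N_1(1 - 0.622·1.05) = 559 - 0.622·747.
So N_1* = 94.4/0.347 = 272, and then N_2* = 747 - 1.05·272 = 461.

N_1* ≈ 272, N_2* ≈ 461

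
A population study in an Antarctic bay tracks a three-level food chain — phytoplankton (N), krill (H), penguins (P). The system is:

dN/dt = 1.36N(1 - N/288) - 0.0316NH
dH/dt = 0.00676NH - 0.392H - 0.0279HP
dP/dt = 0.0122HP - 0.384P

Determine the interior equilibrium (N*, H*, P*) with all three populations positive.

From dP/dt = 0: 0.0122H* = 0.384, so H* = 31.5.
From dN/dt = 0: 1.36(1 - N*/288) = 0.0316·31.5, giving N* = 288·(1 - 0.731) = 77.4.
From dH/dt = 0: 0.00676·77.4 - 0.392 = 0.0279P*, so P* = 0.131/0.0279 = 4.7.

N* ≈ 77.4, H* ≈ 31.5, P* ≈ 4.7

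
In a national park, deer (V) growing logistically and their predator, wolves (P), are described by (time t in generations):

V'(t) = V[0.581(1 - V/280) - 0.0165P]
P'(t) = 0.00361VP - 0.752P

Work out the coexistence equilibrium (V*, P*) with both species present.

V* ≈ 208, P* ≈ 9.02

From dP/dt = 0 with P > 0: 0.00361V* = 0.752, so V* = 208.
Substitute into dV/dt = 0: 0.581(1 - 208/280) = 0.0165P*.
The bracket is 0.256, giving P* = 0.149/0.0165 = 9.02.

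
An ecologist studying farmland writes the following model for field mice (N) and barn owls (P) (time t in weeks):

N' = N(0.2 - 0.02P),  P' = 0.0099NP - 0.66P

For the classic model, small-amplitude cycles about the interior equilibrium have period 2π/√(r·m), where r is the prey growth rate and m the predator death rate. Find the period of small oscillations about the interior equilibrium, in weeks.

T ≈ 17.3 weeks

Here r = 0.2 and m = 0.66, so r·m = 0.132.
ω = √0.132 = 0.363 per week, hence T = 2π/ω ≈ 17.3 weeks.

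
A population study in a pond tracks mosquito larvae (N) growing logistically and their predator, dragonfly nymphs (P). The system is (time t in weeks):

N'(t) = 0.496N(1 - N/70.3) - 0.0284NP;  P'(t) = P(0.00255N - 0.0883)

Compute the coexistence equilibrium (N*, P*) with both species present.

N* ≈ 34.6, P* ≈ 8.86

From dP/dt = 0 with P > 0: 0.00255N* = 0.0883, so N* = 34.6.
Substitute into dN/dt = 0: 0.496(1 - 34.6/70.3) = 0.0284P*.
The bracket is 0.507, giving P* = 0.252/0.0284 = 8.86.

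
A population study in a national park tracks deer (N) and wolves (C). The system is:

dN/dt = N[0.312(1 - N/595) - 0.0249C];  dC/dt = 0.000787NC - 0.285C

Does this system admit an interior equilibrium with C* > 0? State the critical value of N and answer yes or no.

Threshold N = 362; K > 362, so yes, the predator persists.

The predator equation gives dC/dt > 0 only when N > 0.285/0.000787 = 362.
Without the predator, N → K = 595. Since 595 > 362, the predator can invade and persist.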